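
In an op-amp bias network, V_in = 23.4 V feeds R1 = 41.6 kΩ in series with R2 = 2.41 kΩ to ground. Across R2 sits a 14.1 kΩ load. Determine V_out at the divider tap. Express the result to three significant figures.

V_out ≈ 1.10 V

The load sits in parallel with R2, giving an effective lower resistance R2' = R2·R_L/(R2+R_L) = 2.058 kΩ.
Now apply the divider: V_out = 23.4 × 0.04714 = 1.103 V.
(Unloaded it would be 1.28 V; the load pulls it down.)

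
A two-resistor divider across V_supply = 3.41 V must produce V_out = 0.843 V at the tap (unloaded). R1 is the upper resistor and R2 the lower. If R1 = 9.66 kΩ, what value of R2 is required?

The divider ratio is R2/(R1+R2) = 0.843/3.41 = 0.2472.
Rearranging, R2 = R1·k/(1−k) = 9.66 × 0.3284 = 3.172 kΩ.

R2 ≈ 3.17 kΩ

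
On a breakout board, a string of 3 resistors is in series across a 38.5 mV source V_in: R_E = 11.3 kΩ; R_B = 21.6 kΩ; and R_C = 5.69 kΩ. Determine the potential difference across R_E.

V ≈ 11.3 mV

Series total: ΣR = 11.3 + 21.6 + 5.69 = 38.59 kΩ.
V = V_in · R/ΣR = 38.5 × 0.2928 = 11.27 mV.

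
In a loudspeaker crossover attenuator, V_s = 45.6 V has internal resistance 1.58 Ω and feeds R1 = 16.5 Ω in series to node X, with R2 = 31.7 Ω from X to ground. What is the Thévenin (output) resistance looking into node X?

R_th ≈ 11.5 Ω

R1' = 1.58 + 16.5 = 18.08 Ω (source resistance + R1).
Zeroing V_s shorts the top of R1' to ground, so R_th = R1' ‖ R2 = 11.51 Ω.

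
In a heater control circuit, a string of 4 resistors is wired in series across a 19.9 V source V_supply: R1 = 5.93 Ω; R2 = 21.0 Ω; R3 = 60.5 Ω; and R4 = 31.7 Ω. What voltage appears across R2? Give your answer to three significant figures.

Total series resistance ΣR = 5.93 + 21.0 + 60.5 + 31.7 = 119.1 Ω.
V = V_supply · R/ΣR = 19.9 × 0.1763 = 3.508 V.

V ≈ 3.51 V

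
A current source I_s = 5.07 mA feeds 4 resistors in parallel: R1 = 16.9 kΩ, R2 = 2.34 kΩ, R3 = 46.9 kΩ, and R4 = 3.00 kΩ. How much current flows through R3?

Total conductance ΣG = 1/16.9 + 1/2.34 + 1/46.9 + 1/3.00 = 0.8412 (units of 1/kΩ).
R3 takes the fraction G_k/ΣG = 0.02132/0.8412 = 0.02535, so I = 5.07 × 0.02535 = 0.1285 mA.

I ≈ 0.129 mA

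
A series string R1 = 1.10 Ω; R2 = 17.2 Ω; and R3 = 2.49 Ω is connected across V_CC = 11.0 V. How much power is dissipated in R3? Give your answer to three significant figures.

Series current I = V_CC/ΣR = 11.0/20.79 = 0.5291 A.
P = I²R = 0.2799 × 2.49 = 0.6971 W.

P ≈ 0.697 W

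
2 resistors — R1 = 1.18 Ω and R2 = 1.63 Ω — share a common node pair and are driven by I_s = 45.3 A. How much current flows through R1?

Two-branch current divider: I_k = I_s · R_other/(R_1 + R_2).
So I = 45.3 × 1.63/2.810 = 26.28 A.

I ≈ 26.3 A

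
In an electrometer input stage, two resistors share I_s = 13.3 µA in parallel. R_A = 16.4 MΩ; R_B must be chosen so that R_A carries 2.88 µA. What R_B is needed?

Two-branch current divider: I_A = I_s · R_B/(R_A + R_B).
2.88/13.3 = R_B/(R_A + R_B) → R_B = R_A · (0.2165)/(1 − 0.2165) = 16.4 × 0.2764 = 4.533 MΩ.

R_B ≈ 4.53 MΩ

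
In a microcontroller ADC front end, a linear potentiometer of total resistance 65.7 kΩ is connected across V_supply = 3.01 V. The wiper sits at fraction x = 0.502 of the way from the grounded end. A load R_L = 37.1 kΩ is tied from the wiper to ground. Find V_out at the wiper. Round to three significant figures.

Split the track: R_lower = x·R_p = 32.98 kΩ, R_upper = (1−x)·R_p = 32.72 kΩ.
R_L loads the lower segment: effective lower R = 17.46 kΩ.
Loaded-divider output: V_out = 3.01 × 0.3480 = 1.047 V.

V_out ≈ 1.05 V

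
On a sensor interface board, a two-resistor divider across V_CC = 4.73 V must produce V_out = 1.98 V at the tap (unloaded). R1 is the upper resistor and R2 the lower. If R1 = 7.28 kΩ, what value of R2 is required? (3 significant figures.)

R2 ≈ 5.24 kΩ

V_out/V_CC = R2/(R1+R2) = 0.4186.
R2 = R1 · 0.4186/(1 − 0.4186) = 5.242 kΩ.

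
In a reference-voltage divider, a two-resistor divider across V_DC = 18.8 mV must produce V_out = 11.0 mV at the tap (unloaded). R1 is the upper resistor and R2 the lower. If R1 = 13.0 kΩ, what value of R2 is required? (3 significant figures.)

V_out/V_DC = R2/(R1+R2) = 0.5851.
So R2 = R1 · V_out/(V_DC − V_out) = 13.0 × 11.0/(18.8 − 11.0) = 13.0 × 1.410 = 18.33 kΩ.

R2 ≈ 18.3 kΩ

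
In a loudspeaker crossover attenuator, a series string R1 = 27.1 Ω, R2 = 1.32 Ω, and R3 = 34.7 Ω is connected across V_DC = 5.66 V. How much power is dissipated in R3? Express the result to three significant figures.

P ≈ 0.279 W

Series current I = V_DC/ΣR = 5.66/63.12 = 0.08967 A.
P = I²R = 0.008041 × 34.7 = 0.2790 W.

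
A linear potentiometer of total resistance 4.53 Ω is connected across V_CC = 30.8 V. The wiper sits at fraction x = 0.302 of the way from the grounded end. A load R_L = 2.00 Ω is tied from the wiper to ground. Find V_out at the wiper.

Lower segment x·R_p = 1.368 Ω; upper segment (1−x)·R_p = 3.162 Ω.
Lower segment in parallel with the load: 1.368 ‖ 2.00 = 0.8124 Ω.
Then V_out = V_CC · 0.8124/(3.162 + 0.8124) = 6.296 V.

V_out ≈ 6.30 V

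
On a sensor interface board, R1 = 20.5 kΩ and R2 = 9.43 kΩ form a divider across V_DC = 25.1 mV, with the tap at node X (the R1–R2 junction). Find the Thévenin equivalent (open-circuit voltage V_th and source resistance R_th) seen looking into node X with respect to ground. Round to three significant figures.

Open-circuit (no load on X): V_th = V_DC · R2/(R1 + R2) = 25.1 × 9.43/(20.50 + 9.43) = 7.908 mV.
Zeroing V_DC shorts the top of R1 to ground, so R_th = R1 ‖ R2 = 6.459 kΩ.

V_th ≈ 7.91 mV, R_th ≈ 6.46 kΩ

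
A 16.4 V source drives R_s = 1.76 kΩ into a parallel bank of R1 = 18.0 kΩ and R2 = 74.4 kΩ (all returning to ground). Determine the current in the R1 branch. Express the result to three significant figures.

Equivalent of the parallel group: R_p = 14.49 kΩ.
V_A = 16.4 × 14.49/16.25 = 14.62 V.
I(R1) = V_A / R1 = 14.62/18.0 = 0.8125 mA.

I ≈ 0.812 mA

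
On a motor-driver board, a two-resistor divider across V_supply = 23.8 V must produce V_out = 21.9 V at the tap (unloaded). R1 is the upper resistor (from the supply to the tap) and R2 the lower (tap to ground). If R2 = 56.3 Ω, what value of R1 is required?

R1 ≈ 4.88 Ω

Required fraction k = V_out/V_supply = 0.9202.
So R1 = R2 · (V_supply/V_out − 1) = 56.3 × (23.8/21.9 − 1) = 56.3 × 0.08676 = 4.884 Ω.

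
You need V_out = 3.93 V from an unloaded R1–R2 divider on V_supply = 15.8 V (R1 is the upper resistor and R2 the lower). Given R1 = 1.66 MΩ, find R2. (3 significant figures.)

R2 ≈ 0.550 MΩ

The divider ratio is R2/(R1+R2) = 3.93/15.8 = 0.2487.
R2 = R1 · 0.2487/(1 − 0.2487) = 0.5496 MΩ.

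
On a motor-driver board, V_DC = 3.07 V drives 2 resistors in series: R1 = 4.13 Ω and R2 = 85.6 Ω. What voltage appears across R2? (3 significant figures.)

V ≈ 2.93 V

Series total: ΣR = 4.13 + 85.6 = 89.73 Ω.
By the voltage-divider rule, V = 3.07 × 85.60/89.73 = 2.929 V.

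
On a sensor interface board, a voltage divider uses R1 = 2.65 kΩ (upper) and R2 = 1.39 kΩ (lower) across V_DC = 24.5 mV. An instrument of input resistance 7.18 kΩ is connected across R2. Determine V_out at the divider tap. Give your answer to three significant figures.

V_out ≈ 7.48 mV

The load sits in parallel with R2, giving an effective lower resistance R2' = R2·R_L/(R2+R_L) = 1.165 kΩ.
Then V_out = V_DC · R2'/(R1 + R2') = 24.5 × 1.165/3.815 = 7.480 mV.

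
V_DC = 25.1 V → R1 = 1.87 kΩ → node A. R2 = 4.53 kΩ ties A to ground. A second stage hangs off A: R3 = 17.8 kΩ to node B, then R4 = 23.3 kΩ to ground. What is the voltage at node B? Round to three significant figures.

The second stage (R3 + R4 = 41.10 kΩ) loads node A in parallel with R2.
Effective lower resistance at A: R2 ‖ 41.10 = 4.080 kΩ.
So V_A = 25.1 × 0.6857 = 17.21 V.
Stage 2 is unloaded, so V_B = V_A · R4/(R3+R4) = 17.21 × 23.3/41.10 = 9.758 V.

V_B ≈ 9.76 V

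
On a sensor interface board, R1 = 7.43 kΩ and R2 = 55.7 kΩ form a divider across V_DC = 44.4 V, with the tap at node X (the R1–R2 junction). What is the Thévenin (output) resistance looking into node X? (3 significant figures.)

R_th ≈ 6.56 kΩ

Looking into X with the source shorted: R_th = R1·R2/(R1+R2) = 7.430 × 55.7/63.13 = 6.556 kΩ.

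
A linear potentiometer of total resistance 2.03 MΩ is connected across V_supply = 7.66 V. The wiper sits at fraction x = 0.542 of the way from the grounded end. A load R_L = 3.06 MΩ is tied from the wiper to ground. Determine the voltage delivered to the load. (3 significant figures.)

V_out ≈ 3.56 V

The pot divides into 0.9297 MΩ above the wiper and 1.100 MΩ below.
Lower segment in parallel with the load: 1.100 ‖ 3.06 = 0.8093 MΩ.
Loaded-divider output: V_out = 7.66 × 0.4654 = 3.565 V.
(Unloaded: V_out = x·V_supply = 4.15 V.)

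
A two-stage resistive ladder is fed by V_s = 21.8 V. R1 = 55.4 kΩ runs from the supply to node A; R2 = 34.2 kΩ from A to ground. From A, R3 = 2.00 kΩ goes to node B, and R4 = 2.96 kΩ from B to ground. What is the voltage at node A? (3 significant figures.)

V_A ≈ 1.58 V

The second stage (R3 + R4 = 4.960 kΩ) loads node A in parallel with R2.
Effective lower resistance at A: R2 ‖ 4.960 = 4.332 kΩ.
V_A = 21.8 × 4.332/(55.4 + 4.332) = 1.581 V.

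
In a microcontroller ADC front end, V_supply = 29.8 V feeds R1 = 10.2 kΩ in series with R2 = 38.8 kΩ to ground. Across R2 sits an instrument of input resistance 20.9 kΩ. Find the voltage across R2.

First combine the lower leg with the load: R2 ‖ R_L = 13.58 kΩ.
Then V_out = V_supply · R2'/(R1 + R2') = 29.8 × 13.58/23.78 = 17.02 V.

V_out ≈ 17.0 V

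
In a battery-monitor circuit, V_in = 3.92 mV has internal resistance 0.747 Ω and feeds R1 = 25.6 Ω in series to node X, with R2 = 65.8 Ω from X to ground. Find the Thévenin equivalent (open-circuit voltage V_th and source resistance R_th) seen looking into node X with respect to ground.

R1' = 0.747 + 25.6 = 26.35 Ω (source resistance + R1).
Open-circuit (no load on X): V_th = V_in · R2/(R1' + R2) = 3.92 × 65.8/(26.35 + 65.8) = 2.799 mV.
Zeroing V_in shorts the top of R1' to ground, so R_th = R1' ‖ R2 = 18.81 Ω.

V_th ≈ 2.80 mV, R_th ≈ 18.8 Ω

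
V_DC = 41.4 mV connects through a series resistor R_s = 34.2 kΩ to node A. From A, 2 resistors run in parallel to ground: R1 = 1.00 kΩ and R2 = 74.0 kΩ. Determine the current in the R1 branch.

Combine the parallel branches: R_p = (1/1.00 + 1/74.0)⁻¹ = 0.9867 kΩ.
Node voltage V_A = V_DC · R_p/(R_s + R_p) = 41.4 × 0.02804 = 1.161 mV.
Branch current I = V_A/R1 = 1.161/1.00 = 1.161 µA.

I ≈ 1.16 µA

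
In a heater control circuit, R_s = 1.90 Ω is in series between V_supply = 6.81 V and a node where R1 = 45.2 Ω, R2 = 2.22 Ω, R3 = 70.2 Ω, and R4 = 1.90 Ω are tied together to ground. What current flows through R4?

Combine the parallel branches: R_p = (1/45.2 + 1/2.22 + 1/70.2 + 1/1.90)⁻¹ = 0.9870 Ω.
V_A by voltage divider: V_A = 6.81 × 0.9870/(1.90 + 0.9870) = 2.328 V.
I(R4) = V_A / R4 = 2.328/1.90 = 1.225 A.
(Equivalently: I_total = 2.359 A, then current-divider fraction G_k/ΣG = 0.5195.)

I ≈ 1.23 A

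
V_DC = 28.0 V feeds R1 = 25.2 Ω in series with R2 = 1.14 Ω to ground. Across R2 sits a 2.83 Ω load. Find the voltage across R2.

The load sits in parallel with R2, giving an effective lower resistance R2' = R2·R_L/(R2+R_L) = 0.8126 Ω.
Now apply the divider: V_out = 28.0 × 0.03124 = 0.8747 V.
(Unloaded it would be 1.21 V; the load pulls it down.)

V_out ≈ 0.875 V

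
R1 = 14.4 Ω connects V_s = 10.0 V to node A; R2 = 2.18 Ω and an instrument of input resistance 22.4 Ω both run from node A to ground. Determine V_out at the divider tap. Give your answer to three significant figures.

The load sits in parallel with R2, giving an effective lower resistance R2' = R2·R_L/(R2+R_L) = 1.987 Ω.
Now apply the divider: V_out = 10.0 × 0.1212 = 1.212 V.

V_out ≈ 1.21 V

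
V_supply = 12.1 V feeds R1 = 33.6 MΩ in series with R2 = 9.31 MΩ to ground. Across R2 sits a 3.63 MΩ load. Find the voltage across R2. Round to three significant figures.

V_out ≈ 0.873 V

The load sits in parallel with R2, giving an effective lower resistance R2' = R2·R_L/(R2+R_L) = 2.612 MΩ.
Then V_out = V_supply · R2'/(R1 + R2') = 12.1 × 2.612/36.21 = 0.8727 V.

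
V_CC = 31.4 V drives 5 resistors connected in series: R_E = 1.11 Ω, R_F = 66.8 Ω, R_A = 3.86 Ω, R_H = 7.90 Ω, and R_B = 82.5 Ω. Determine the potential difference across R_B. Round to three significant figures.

ΣR = 1.11 + 66.8 + 3.86 + 7.90 + 82.5 = 162.2 Ω.
By the voltage-divider rule, V = 31.4 × 82.50/162.2 = 15.97 V.

V ≈ 16.0 V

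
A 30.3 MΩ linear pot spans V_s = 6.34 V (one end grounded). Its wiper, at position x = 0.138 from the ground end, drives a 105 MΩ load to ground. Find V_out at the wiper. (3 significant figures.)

V_out ≈ 0.846 V

Split the track: R_lower = x·R_p = 4.181 MΩ, R_upper = (1−x)·R_p = 26.12 MΩ.
R_L loads the lower segment: effective lower R = 4.021 MΩ.
Then V_out = V_s · 4.021/(26.12 + 4.021) = 0.8459 V.
(Unloaded: V_out = x·V_s = 0.875 V.)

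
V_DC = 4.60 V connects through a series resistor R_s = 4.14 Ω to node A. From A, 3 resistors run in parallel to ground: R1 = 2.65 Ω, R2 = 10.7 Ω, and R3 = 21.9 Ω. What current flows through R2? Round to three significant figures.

I ≈ 0.137 A

Parallel bank: R_p = 1/(1/2.65 + 1/10.7 + 1/21.9) = 1.936 Ω.
V_A by voltage divider: V_A = 4.60 × 1.936/(4.14 + 1.936) = 1.466 V.
I(R2) = V_A / R2 = 1.466/10.7 = 0.1370 A.
(Check via current divider: I_total = 0.7571 A; share G_k/ΣG = 0.1810 → same result.)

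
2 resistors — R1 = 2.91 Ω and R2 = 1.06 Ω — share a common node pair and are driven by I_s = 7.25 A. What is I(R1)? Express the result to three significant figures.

Two-branch current divider: I_k = I_s · R_other/(R_1 + R_2).
So I = 7.25 × 1.06/3.970 = 1.936 A.

I ≈ 1.94 A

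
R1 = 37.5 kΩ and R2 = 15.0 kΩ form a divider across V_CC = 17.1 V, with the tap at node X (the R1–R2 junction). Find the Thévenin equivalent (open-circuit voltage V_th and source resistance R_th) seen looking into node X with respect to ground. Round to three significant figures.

V_th ≈ 4.89 V, R_th ≈ 10.7 kΩ

Open-circuit (no load on X): V_th = V_CC · R2/(R1 + R2) = 17.1 × 15.0/(37.50 + 15.0) = 4.886 V.
Zeroing V_CC shorts the top of R1 to ground, so R_th = R1 ‖ R2 = 10.71 kΩ.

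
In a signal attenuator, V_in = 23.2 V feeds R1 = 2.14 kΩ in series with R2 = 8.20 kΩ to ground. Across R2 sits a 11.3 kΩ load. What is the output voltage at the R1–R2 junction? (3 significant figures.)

The load sits in parallel with R2, giving an effective lower resistance R2' = R2·R_L/(R2+R_L) = 4.752 kΩ.
Now apply the divider: V_out = 23.2 × 0.6895 = 16.00 V.

V_out ≈ 16.0 V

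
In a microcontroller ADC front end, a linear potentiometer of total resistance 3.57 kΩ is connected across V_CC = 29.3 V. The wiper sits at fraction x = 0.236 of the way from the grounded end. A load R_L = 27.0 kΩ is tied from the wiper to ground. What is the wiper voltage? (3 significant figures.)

V_out ≈ 6.75 V

The pot divides into 2.727 kΩ above the wiper and 0.8425 kΩ below.
Lower segment in parallel with the load: 0.8425 ‖ 27.0 = 0.8170 kΩ.
V_out = 29.3 × 0.8170/(2.727 + 0.8170) = 6.754 V.
(Unloaded: V_out = x·V_CC = 6.91 V.)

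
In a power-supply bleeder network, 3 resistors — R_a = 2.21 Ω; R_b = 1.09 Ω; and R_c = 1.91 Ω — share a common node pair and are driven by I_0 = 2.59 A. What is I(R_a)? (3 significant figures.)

Conductances: ΣG = 1/2.21 + 1/1.09 + 1/1.91 = 1.893 (1/Ω).
Current divider: I(R_a) = I_0 · G_k/ΣG = 2.59 × (0.4525/1.893) = 2.59 × 0.2390 = 0.6189 A.

I ≈ 0.619 A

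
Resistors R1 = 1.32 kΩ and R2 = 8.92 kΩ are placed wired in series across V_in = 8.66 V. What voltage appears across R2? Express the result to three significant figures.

V ≈ 7.54 V

Series total: ΣR = 1.32 + 8.92 = 10.24 kΩ.
V = V_in · R/ΣR = 8.66 × 0.8711 = 7.544 V.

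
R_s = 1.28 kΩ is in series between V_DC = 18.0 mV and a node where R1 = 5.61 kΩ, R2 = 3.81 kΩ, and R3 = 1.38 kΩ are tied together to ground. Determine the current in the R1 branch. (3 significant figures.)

I ≈ 1.29 µA

Equivalent of the parallel group: R_p = 0.8581 kΩ.
V_A by voltage divider: V_A = 18.0 × 0.8581/(1.28 + 0.8581) = 7.224 mV.
I(R1) = V_A / R1 = 7.224/5.61 = 1.288 µA.
(Equivalently: I_total = 8.419 µA, then current-divider fraction G_k/ΣG = 0.1530.)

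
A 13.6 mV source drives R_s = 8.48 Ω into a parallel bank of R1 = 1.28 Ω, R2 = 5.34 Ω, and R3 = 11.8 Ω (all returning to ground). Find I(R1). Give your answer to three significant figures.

I ≈ 1.07 mA

Combine the parallel branches: R_p = (1/1.28 + 1/5.34 + 1/11.8)⁻¹ = 0.9494 Ω.
Node voltage V_A = V_DC · R_p/(R_s + R_p) = 13.6 × 0.1007 = 1.369 mV.
Branch current I = V_A/R1 = 1.369/1.28 = 1.070 mA.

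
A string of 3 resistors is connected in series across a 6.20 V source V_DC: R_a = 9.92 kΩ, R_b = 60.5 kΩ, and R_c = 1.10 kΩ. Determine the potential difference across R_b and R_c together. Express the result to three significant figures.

Series total: ΣR = 9.92 + 60.5 + 1.10 = 71.52 kΩ.
R_{R_b..R_c} = 60.5 + 1.10 = 61.60 kΩ.
Voltage divider: V = V_DC · (61.60 / 71.52) = 6.20 × 0.8613 = 5.340 V.

V ≈ 5.34 V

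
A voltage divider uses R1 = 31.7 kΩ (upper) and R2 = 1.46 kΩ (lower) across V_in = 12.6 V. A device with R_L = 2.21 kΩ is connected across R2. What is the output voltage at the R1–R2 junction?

R2 ‖ R_L = (1.46 × 2.21)/(1.46 + 2.21) = 0.8792 kΩ.
Now apply the divider: V_out = 12.6 × 0.02699 = 0.3400 V.

V_out ≈ 0.340 V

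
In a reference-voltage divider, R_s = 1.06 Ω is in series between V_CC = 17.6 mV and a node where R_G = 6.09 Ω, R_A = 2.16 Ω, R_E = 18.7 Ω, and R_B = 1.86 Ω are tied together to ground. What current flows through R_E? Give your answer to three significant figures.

I ≈ 0.411 mA

Parallel bank: R_p = 1/(1/6.09 + 1/2.16 + 1/18.7 + 1/1.86) = 0.8208 Ω.
Node voltage V_A = V_CC · R_p/(R_s + R_p) = 17.6 × 0.4364 = 7.681 mV.
Branch current I = V_A/R_E = 7.681/18.7 = 0.4107 mA.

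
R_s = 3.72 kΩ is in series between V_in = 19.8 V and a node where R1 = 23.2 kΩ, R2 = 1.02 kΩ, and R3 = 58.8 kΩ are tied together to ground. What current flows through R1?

Combine the parallel branches: R_p = (1/23.2 + 1/1.02 + 1/58.8)⁻¹ = 0.9611 kΩ.
Node voltage V_A = V_in · R_p/(R_s + R_p) = 19.8 × 0.2053 = 4.065 V.
Branch current I = V_A/R1 = 4.065/23.2 = 0.1752 mA.

I ≈ 0.175 mA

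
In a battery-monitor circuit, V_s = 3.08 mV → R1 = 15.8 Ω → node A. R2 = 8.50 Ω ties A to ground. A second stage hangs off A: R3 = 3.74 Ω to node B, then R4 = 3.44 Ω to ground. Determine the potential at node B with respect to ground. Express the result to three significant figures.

Node A sees R2 in parallel with the series input of stage 2, R3 + R4 = 7.180 Ω.
Effective lower resistance at A: R2 ‖ 7.180 = 3.892 Ω.
First divider: V_A = V_s · 3.892/(15.8 + 3.892) = 0.6088 mV.
V_B = V_A × 0.4791 = 0.2917 mV.

V_B ≈ 0.292 mV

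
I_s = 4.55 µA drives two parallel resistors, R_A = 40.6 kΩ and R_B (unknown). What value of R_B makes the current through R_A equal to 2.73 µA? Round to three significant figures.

In a two-way split, I_A/I_s = R_B/(R_A + R_B).
2.73/4.55 = R_B/(R_A + R_B) → R_B = R_A · (0.6000)/(1 − 0.6000) = 40.6 × 1.500 = 60.90 kΩ.

R_B ≈ 60.9 kΩ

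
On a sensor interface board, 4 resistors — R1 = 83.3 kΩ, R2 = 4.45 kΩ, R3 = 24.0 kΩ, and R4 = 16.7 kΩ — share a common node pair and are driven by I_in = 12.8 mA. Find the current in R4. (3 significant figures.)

ΣG = 1/83.3 + 1/4.45 + 1/24.0 + 1/16.7 = 0.3383.
By the current-divider rule, I = I_in · G_k/ΣG = 12.8 × 0.1770 = 2.266 mA.

I ≈ 2.27 mA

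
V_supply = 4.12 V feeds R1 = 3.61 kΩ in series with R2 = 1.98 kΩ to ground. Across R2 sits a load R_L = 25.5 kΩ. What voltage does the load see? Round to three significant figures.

V_out ≈ 1.39 V

First combine the lower leg with the load: R2 ‖ R_L = 1.837 kΩ.
Now apply the divider: V_out = 4.12 × 0.3373 = 1.390 V.
(Unloaded it would be 1.46 V; the load pulls it down.)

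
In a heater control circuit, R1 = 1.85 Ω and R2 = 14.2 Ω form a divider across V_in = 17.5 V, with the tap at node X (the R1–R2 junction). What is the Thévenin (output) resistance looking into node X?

Zeroing V_in shorts the top of R1 to ground, so R_th = R1 ‖ R2 = 1.637 Ω.

R_th ≈ 1.64 Ω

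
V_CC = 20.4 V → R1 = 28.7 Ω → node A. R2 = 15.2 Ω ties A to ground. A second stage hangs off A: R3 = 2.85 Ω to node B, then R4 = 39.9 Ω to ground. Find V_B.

V_B ≈ 5.35 V

Node A sees R2 in parallel with the series input of stage 2, R3 + R4 = 42.75 Ω.
Effective lower resistance at A: R2 ‖ 42.75 = 11.21 Ω.
V_A = 20.4 × 11.21/(28.7 + 11.21) = 5.731 V.
Stage 2 is unloaded, so V_B = V_A · R4/(R3+R4) = 5.731 × 39.9/42.75 = 5.349 V.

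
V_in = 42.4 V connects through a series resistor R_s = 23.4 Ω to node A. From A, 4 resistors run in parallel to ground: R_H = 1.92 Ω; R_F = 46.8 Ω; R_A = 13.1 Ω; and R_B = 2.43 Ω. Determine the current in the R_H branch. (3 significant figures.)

Parallel bank: R_p = 1/(1/1.92 + 1/46.8 + 1/13.1 + 1/2.43) = 0.9708 Ω.
V_A by voltage divider: V_A = 42.4 × 0.9708/(23.4 + 0.9708) = 1.689 V.
Branch current I = V_A/R_H = 1.689/1.92 = 0.8797 A.

I ≈ 0.880 A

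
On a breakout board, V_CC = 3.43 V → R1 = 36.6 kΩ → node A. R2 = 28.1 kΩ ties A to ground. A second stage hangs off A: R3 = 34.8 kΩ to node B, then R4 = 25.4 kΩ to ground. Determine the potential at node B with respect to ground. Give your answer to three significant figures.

V_B ≈ 0.497 V

Looking into the second stage from A: R3 + R4 = 60.20 kΩ appears in parallel with R2.
R2 ‖ (R3+R4) = 19.16 kΩ.
First divider: V_A = V_CC · 19.16/(36.6 + 19.16) = 1.179 V.
Then the unloaded second divider: V_B = V_A × R4/(R3+R4) = 1.179 × 0.4219 = 0.4972 V.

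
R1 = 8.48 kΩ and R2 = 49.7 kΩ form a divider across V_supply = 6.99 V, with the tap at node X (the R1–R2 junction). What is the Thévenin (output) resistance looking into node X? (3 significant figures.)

With V_supply suppressed (replaced by a short), R_th = R1 ‖ R2 = (8.480 × 49.7)/(8.480 + 49.7) = 7.244 kΩ.

R_th ≈ 7.24 kΩ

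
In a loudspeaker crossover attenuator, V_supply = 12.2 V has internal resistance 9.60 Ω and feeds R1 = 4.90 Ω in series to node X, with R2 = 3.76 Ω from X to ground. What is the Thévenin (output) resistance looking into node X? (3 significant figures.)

R1' = 9.60 + 4.90 = 14.50 Ω (source resistance + R1).
Zeroing V_supply shorts the top of R1' to ground, so R_th = R1' ‖ R2 = 2.986 Ω.

R_th ≈ 2.99 Ω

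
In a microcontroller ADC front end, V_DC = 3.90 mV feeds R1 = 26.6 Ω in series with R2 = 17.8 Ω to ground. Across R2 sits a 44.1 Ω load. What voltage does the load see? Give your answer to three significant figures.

The load sits in parallel with R2, giving an effective lower resistance R2' = R2·R_L/(R2+R_L) = 12.68 Ω.
Now apply the divider: V_out = 3.90 × 0.3228 = 1.259 mV.

V_out ≈ 1.26 mV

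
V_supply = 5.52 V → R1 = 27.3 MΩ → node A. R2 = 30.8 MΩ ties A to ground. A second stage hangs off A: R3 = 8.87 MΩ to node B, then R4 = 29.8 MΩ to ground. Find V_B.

The second stage (R3 + R4 = 38.67 MΩ) loads node A in parallel with R2.
R2 ‖ (R3+R4) = 17.14 MΩ.
First divider: V_A = V_supply · 17.14/(27.3 + 17.14) = 2.129 V.
Stage 2 is unloaded, so V_B = V_A · R4/(R3+R4) = 2.129 × 29.8/38.67 = 1.641 V.

V_B ≈ 1.64 V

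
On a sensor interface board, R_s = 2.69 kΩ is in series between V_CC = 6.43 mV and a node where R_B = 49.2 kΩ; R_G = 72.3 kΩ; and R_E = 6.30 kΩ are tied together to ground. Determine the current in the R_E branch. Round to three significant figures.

Combine the parallel branches: R_p = (1/49.2 + 1/72.3 + 1/6.30)⁻¹ = 5.184 kΩ.
Node voltage V_A = V_CC · R_p/(R_s + R_p) = 6.43 × 0.6584 = 4.233 mV.
I(R_E) = V_A / R_E = 4.233/6.30 = 0.6720 µA.

I ≈ 0.672 µA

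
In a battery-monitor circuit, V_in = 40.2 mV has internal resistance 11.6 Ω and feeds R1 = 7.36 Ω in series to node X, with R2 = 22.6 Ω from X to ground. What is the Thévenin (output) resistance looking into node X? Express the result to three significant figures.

R1' = 11.6 + 7.36 = 18.96 Ω (source resistance + R1).
Looking into X with the source shorted: R_th = R1'·R2/(R1'+R2) = 18.96 × 22.6/41.56 = 10.31 Ω.

R_th ≈ 10.3 Ω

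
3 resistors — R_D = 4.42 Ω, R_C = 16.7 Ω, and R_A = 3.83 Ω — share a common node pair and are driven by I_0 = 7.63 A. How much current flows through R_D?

I ≈ 3.15 A

Total conductance ΣG = 1/4.42 + 1/16.7 + 1/3.83 = 0.5472 (units of 1/Ω).
R_D takes the fraction G_k/ΣG = 0.2262/0.5472 = 0.4134, so I = 7.63 × 0.4134 = 3.155 A.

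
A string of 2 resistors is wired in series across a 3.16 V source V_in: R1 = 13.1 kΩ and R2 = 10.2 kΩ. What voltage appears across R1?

V ≈ 1.78 V

Total series resistance ΣR = 13.1 + 10.2 = 23.30 kΩ.
V = V_in · R/ΣR = 3.16 × 0.5622 = 1.777 V.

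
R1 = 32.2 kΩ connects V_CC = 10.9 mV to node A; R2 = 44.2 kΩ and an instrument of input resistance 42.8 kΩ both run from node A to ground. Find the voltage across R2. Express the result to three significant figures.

The load sits in parallel with R2, giving an effective lower resistance R2' = R2·R_L/(R2+R_L) = 21.74 kΩ.
Now apply the divider: V_out = 10.9 × 0.4031 = 4.394 mV.

V_out ≈ 4.39 mV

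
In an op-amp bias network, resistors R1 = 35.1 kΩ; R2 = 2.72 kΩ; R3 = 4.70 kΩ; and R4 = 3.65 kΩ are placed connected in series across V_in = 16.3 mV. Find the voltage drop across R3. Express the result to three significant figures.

Series total: ΣR = 35.1 + 2.72 + 4.70 + 3.65 = 46.17 kΩ.
V = V_in · R/ΣR = 16.3 × 0.1018 = 1.659 mV.

V ≈ 1.66 mV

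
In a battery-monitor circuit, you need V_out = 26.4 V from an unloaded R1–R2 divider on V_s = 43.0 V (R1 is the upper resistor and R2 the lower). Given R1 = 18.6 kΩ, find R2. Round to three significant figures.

Required fraction k = V_out/V_s = 0.6140.
R2 = R1 · 0.6140/(1 − 0.6140) = 29.58 kΩ.

R2 ≈ 29.6 kΩ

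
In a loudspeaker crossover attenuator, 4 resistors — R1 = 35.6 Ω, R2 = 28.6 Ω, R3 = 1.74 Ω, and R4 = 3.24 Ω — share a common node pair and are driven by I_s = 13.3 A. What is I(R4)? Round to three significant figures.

I ≈ 4.34 A

Conductances: ΣG = 1/35.6 + 1/28.6 + 1/1.74 + 1/3.24 = 0.9464 (1/Ω).
R4 takes the fraction G_k/ΣG = 0.3086/0.9464 = 0.3261, so I = 13.3 × 0.3261 = 4.337 A.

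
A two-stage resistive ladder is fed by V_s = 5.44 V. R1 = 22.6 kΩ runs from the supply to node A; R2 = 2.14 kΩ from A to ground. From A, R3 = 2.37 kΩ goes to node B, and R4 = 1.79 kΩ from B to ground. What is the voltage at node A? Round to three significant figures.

V_A ≈ 0.320 V

Node A sees R2 in parallel with the series input of stage 2, R3 + R4 = 4.160 kΩ.
Effective lower resistance at A: R2 ‖ 4.160 = 1.413 kΩ.
So V_A = 5.44 × 0.05885 = 0.3201 V.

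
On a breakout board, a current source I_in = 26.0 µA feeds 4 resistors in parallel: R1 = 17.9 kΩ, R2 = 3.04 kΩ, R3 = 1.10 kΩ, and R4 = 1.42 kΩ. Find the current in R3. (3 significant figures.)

Total conductance ΣG = 1/17.9 + 1/3.04 + 1/1.10 + 1/1.42 = 1.998 (units of 1/kΩ).
Current divider: I(R3) = I_in · G_k/ΣG = 26.0 × (0.9091/1.998) = 26.0 × 0.4550 = 11.83 µA.

I ≈ 11.8 µA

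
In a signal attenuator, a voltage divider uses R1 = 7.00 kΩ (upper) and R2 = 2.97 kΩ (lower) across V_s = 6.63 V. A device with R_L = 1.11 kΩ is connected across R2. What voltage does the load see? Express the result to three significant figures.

V_out ≈ 0.686 V

The load sits in parallel with R2, giving an effective lower resistance R2' = R2·R_L/(R2+R_L) = 0.8080 kΩ.
Voltage divider with the loaded lower leg: V_out = 6.63 × 0.8080/(7.00 + 0.8080) = 6.63 × 0.1035 = 0.6861 V.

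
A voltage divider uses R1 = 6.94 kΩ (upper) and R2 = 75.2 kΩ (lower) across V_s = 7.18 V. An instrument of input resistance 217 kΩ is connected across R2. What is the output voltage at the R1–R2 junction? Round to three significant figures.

R2 ‖ R_L = (75.2 × 217)/(75.2 + 217) = 55.85 kΩ.
Now apply the divider: V_out = 7.18 × 0.8895 = 6.386 V.

V_out ≈ 6.39 V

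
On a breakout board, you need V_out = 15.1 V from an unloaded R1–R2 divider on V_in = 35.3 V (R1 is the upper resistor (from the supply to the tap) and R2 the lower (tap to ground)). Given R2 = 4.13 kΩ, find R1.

Required fraction k = V_out/V_in = 0.4278.
Rearranging, R1 = R2·(1−k)/k = 4.13 × 1.338 = 5.525 kΩ.

R1 ≈ 5.52 kΩ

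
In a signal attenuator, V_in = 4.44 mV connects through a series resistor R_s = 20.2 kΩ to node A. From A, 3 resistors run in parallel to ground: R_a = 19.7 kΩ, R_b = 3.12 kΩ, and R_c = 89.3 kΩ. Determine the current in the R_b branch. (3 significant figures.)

Equivalent of the parallel group: R_p = 2.615 kΩ.
Node voltage V_A = V_in · R_p/(R_s + R_p) = 4.44 × 0.1146 = 0.5088 mV.
I(R_b) = V_A / R_b = 0.5088/3.12 = 0.1631 µA.

I ≈ 0.163 µA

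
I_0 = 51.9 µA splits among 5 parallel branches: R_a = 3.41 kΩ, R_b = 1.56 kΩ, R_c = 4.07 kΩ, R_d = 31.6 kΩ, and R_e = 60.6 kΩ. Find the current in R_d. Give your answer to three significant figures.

ΣG = 1/3.41 + 1/1.56 + 1/4.07 + 1/31.6 + 1/60.6 = 1.228.
Current divider: I(R_d) = I_0 · G_k/ΣG = 51.9 × (0.03165/1.228) = 51.9 × 0.02577 = 1.337 µA.

I ≈ 1.34 µA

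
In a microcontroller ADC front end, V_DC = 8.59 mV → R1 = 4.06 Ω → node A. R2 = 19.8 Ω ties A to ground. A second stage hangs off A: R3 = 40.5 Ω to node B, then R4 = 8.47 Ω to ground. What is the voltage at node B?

The second stage (R3 + R4 = 48.97 Ω) loads node A in parallel with R2.
R2 ‖ (R3+R4) = 14.10 Ω.
First divider: V_A = V_DC · 14.10/(4.06 + 14.10) = 6.669 mV.
Stage 2 is unloaded, so V_B = V_A · R4/(R3+R4) = 6.669 × 8.47/48.97 = 1.154 mV.

V_B ≈ 1.15 mV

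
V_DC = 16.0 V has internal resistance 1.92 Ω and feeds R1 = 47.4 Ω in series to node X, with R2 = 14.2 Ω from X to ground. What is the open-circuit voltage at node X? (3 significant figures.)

V_th ≈ 3.58 V

R1' = 1.92 + 47.4 = 49.32 Ω (source resistance + R1).
With X open, the divider is unloaded: V_th = 16.0 × 14.2/63.52 = 3.577 V.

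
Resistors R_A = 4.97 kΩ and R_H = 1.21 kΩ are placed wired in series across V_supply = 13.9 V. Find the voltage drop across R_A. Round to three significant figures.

Series total: ΣR = 4.97 + 1.21 = 6.180 kΩ.
By the voltage-divider rule, V = 13.9 × 4.970/6.180 = 11.18 V.

V ≈ 11.2 V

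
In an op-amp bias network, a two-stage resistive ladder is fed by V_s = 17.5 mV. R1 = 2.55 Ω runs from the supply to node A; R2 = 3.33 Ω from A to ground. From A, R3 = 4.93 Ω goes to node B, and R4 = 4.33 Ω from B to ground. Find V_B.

V_B ≈ 4.01 mV

Node A sees R2 in parallel with the series input of stage 2, R3 + R4 = 9.260 Ω.
R2 ‖ (R3+R4) = 2.449 Ω.
First divider: V_A = V_s · 2.449/(2.55 + 2.449) = 8.574 mV.
Then the unloaded second divider: V_B = V_A × R4/(R3+R4) = 8.574 × 0.4676 = 4.009 mV.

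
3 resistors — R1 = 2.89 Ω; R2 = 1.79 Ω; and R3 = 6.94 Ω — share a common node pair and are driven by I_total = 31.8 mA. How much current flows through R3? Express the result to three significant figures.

I ≈ 4.37 mA

ΣG = 1/2.89 + 1/1.79 + 1/6.94 = 1.049.
Current divider: I(R3) = I_total · G_k/ΣG = 31.8 × (0.1441/1.049) = 31.8 × 0.1374 = 4.369 mA.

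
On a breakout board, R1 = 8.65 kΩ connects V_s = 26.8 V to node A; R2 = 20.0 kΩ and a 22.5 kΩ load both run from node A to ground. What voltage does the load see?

First combine the lower leg with the load: R2 ‖ R_L = 10.59 kΩ.
Voltage divider with the loaded lower leg: V_out = 26.8 × 10.59/(8.65 + 10.59) = 26.8 × 0.5504 = 14.75 V.

V_out ≈ 14.8 V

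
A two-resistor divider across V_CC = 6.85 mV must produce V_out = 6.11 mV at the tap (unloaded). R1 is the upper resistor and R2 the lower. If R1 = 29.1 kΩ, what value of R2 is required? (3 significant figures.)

R2 ≈ 240 kΩ

Required fraction k = V_out/V_CC = 0.8920.
R2 = R1 · 0.8920/(1 − 0.8920) = 240.3 kΩ.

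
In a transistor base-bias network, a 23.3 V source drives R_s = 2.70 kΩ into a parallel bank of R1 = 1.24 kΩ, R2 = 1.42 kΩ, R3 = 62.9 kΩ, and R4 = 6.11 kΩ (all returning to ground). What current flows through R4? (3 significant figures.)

I ≈ 0.685 mA

Parallel bank: R_p = 1/(1/1.24 + 1/1.42 + 1/62.9 + 1/6.11) = 0.5916 kΩ.
V_A = 23.3 × 0.5916/3.292 = 4.188 V.
I(R4) = V_A / R4 = 4.188/6.11 = 0.6854 mA.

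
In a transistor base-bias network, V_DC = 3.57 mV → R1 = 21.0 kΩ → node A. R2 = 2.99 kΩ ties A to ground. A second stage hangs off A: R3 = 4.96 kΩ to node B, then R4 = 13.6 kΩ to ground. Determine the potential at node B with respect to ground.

Looking into the second stage from A: R3 + R4 = 18.56 kΩ appears in parallel with R2.
R2 ‖ (R3+R4) = 2.575 kΩ.
First divider: V_A = V_DC · 2.575/(21.0 + 2.575) = 0.3900 mV.
V_B = V_A × 0.7328 = 0.2857 mV.

V_B ≈ 0.286 mV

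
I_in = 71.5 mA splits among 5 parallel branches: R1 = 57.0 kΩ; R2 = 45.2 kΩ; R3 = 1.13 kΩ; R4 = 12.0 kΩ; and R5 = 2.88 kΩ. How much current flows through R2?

I ≈ 1.17 mA

ΣG = 1/57.0 + 1/45.2 + 1/1.13 + 1/12.0 + 1/2.88 = 1.355.
R2 takes the fraction G_k/ΣG = 0.02212/1.355 = 0.01633, so I = 71.5 × 0.01633 = 1.167 mA.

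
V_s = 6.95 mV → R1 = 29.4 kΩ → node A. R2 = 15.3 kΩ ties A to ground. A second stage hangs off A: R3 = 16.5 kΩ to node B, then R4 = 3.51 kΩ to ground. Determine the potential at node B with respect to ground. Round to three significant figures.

The second stage (R3 + R4 = 20.01 kΩ) loads node A in parallel with R2.
Effective lower resistance at A: R2 ‖ 20.01 = 8.670 kΩ.
First divider: V_A = V_s · 8.670/(29.4 + 8.670) = 1.583 mV.
Then the unloaded second divider: V_B = V_A × R4/(R3+R4) = 1.583 × 0.1754 = 0.2777 mV.

V_B ≈ 0.278 mV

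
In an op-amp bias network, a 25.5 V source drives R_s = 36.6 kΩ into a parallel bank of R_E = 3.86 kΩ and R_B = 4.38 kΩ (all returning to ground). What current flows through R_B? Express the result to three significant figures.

I ≈ 0.309 mA

Equivalent of the parallel group: R_p = 2.052 kΩ.
V_A = 25.5 × 2.052/38.65 = 1.354 V.
I(R_B) = V_A / R_B = 1.354/4.38 = 0.3091 mA.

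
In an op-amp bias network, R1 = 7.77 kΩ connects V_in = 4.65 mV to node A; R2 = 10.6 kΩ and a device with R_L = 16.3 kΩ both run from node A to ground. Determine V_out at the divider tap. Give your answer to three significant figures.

V_out ≈ 2.10 mV

The load sits in parallel with R2, giving an effective lower resistance R2' = R2·R_L/(R2+R_L) = 6.423 kΩ.
Voltage divider with the loaded lower leg: V_out = 4.65 × 6.423/(7.77 + 6.423) = 4.65 × 0.4525 = 2.104 mV.
(Unloaded it would be 2.68 mV; the load pulls it down.)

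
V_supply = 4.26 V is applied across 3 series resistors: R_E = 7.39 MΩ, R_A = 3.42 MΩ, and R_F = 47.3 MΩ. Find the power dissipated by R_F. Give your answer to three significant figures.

P ≈ 0.254 µW

Series current I = V_supply/ΣR = 4.26/58.11 = 0.07331 µA.
P = I²R = 0.005374 × 47.3 = 0.2542 µW.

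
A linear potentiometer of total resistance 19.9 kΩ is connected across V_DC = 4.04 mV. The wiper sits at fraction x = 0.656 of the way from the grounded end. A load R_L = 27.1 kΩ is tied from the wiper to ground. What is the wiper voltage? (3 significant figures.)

The pot divides into 6.846 kΩ above the wiper and 13.05 kΩ below.
(x·R_p) ‖ R_L = 8.810 kΩ.
V_out = 4.04 × 8.810/(6.846 + 8.810) = 2.274 mV.

V_out ≈ 2.27 mV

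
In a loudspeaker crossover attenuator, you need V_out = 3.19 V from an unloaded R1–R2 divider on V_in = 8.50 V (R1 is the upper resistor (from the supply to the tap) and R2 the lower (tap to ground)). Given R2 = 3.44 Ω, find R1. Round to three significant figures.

R1 ≈ 5.73 Ω

The divider ratio is R2/(R1+R2) = 3.19/8.50 = 0.3753.
Rearranging, R1 = R2·(1−k)/k = 3.44 × 1.665 = 5.726 Ω.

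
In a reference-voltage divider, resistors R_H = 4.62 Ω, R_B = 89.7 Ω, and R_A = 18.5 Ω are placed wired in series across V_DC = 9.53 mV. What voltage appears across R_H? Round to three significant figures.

V ≈ 0.390 mV

ΣR = 4.62 + 89.7 + 18.5 = 112.8 Ω.
Voltage divider: V = V_DC · (4.620 / 112.8) = 9.53 × 0.04095 = 0.3903 mV.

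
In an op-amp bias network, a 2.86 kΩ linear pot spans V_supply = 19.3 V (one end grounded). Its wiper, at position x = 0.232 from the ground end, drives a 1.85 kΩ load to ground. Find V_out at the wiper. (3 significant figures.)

V_out ≈ 3.51 V

Split the track: R_lower = x·R_p = 0.6635 kΩ, R_upper = (1−x)·R_p = 2.196 kΩ.
Lower segment in parallel with the load: 0.6635 ‖ 1.85 = 0.4884 kΩ.
V_out = 19.3 × 0.4884/(2.196 + 0.4884) = 3.511 V.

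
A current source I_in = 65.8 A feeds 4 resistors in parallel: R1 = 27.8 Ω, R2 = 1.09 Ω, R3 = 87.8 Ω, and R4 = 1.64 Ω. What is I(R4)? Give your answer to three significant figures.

I ≈ 25.5 A

Total conductance ΣG = 1/27.8 + 1/1.09 + 1/87.8 + 1/1.64 = 1.575 (units of 1/Ω).
R4 takes the fraction G_k/ΣG = 0.6098/1.575 = 0.3873, so I = 65.8 × 0.3873 = 25.48 A.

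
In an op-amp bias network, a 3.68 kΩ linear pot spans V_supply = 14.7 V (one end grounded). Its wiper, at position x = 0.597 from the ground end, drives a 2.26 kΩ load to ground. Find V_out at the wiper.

V_out ≈ 6.31 V

Split the track: R_lower = x·R_p = 2.197 kΩ, R_upper = (1−x)·R_p = 1.483 kΩ.
(x·R_p) ‖ R_L = 1.114 kΩ.
V_out = 14.7 × 1.114/(1.483 + 1.114) = 6.306 V.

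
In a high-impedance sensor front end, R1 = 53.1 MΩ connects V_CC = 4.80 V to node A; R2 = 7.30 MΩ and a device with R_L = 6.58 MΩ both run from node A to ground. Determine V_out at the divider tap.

R2 ‖ R_L = (7.30 × 6.58)/(7.30 + 6.58) = 3.461 MΩ.
Voltage divider with the loaded lower leg: V_out = 4.80 × 3.461/(53.1 + 3.461) = 4.80 × 0.06118 = 0.2937 V.

V_out ≈ 0.294 V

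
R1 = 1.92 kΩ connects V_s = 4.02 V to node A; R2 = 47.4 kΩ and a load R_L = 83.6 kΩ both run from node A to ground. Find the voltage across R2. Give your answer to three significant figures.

The load sits in parallel with R2, giving an effective lower resistance R2' = R2·R_L/(R2+R_L) = 30.25 kΩ.
Then V_out = V_s · R2'/(R1 + R2') = 4.02 × 30.25/32.17 = 3.780 V.

V_out ≈ 3.78 V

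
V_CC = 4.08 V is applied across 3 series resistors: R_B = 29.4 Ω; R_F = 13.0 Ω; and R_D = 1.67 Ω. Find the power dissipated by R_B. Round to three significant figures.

P ≈ 0.252 W

ΣR = 44.07 Ω → I = 4.08/44.07 = 0.09258 A.
P = I²R = 0.008571 × 29.4 = 0.2520 W.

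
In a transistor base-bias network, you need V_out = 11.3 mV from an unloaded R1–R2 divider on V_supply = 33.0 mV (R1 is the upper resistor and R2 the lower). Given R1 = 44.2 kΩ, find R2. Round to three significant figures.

R2 ≈ 23.0 kΩ

Required fraction k = V_out/V_supply = 0.3424.
So R2 = R1 · V_out/(V_supply − V_out) = 44.2 × 11.3/(33.0 − 11.3) = 44.2 × 0.5207 = 23.02 kΩ.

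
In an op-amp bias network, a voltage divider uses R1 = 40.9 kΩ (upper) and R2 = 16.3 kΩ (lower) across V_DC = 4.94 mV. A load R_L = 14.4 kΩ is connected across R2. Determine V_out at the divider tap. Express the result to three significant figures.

The load sits in parallel with R2, giving an effective lower resistance R2' = R2·R_L/(R2+R_L) = 7.646 kΩ.
Voltage divider with the loaded lower leg: V_out = 4.94 × 7.646/(40.9 + 7.646) = 4.94 × 0.1575 = 0.7780 mV.

V_out ≈ 0.778 mV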